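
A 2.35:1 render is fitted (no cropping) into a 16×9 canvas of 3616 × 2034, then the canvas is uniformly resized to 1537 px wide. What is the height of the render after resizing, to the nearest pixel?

In the 3616×2034 frame the render fills the width: height = 3616 / 2.350 ≈ 1538.72 px.
The frame scales by 1537/3616 = 0.4251; 1538.72 × 0.4251 ≈ 654.04 px.

654 px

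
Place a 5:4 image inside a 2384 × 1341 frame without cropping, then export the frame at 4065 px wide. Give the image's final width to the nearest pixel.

2858 px

Fitted into 2384×1341, the image spans the height; its width is 1341 × 5/4 ≈ 1676.25 px.
The frame scales by 4065/2384 = 1.7051; 1676.25 × 1.7051 ≈ 2858.20 px.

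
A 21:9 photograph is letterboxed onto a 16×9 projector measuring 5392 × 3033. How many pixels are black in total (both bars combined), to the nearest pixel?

21:9 (2.333) > 16×9 (1.778), so the photograph fills the width.
That makes the image 2310.8571 px tall (5392 × 9/21).
Black = 3033 − 2310.8571 = 722.1429 px.
Bar area = 722.1429 × 5392 ≈ 3893794 px.

3893794 pixels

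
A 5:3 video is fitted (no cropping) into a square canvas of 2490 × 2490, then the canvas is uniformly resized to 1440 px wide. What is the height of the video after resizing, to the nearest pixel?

864 px

In the 2490×2490 frame the video fills the width: height = 2490 × 3/5 ≈ 1494.00 px.
Resizing to 1440 px wide multiplies everything by 0.5783: 1494.00 → 864.00 px.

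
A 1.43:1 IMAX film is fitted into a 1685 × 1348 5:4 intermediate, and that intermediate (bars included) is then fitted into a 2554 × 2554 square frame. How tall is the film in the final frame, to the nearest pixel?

1786 px

1.43:1 IMAX in 1685×1348: fills the width, so the film is 1685.00 × 1178.32.
5:4 in 2554×2554: fills the width, so the intermediate becomes 2554.00 × 2043.20 — a scale of ×1.5157.
The film scales with it: height 1178.32 × 1.5157 ≈ 1786.01.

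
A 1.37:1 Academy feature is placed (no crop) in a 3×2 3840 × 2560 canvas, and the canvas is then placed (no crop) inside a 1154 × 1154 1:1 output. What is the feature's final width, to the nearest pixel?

1054 px

1.37:1 Academy in 3840×2560: fills the height, so the feature is 3507.20 × 2560.00.
The 3×2 canvas is width-limited in 1154×1154, giving 1154.00 × 769.33; scale factor 0.3005.
Applying the same ×0.3005: 3507.20 → 1053.99.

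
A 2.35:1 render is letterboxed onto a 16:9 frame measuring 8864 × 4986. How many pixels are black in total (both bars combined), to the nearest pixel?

10761650 pixels

Since 2.350 > 1.778, the render is width-limited.
Content height = 8864 / 2.350 ≈ 3771.9149 px.
Leftover height: 4986 − 3771.9149 = 1214.0851 px.
That's 1214.0851 × 8864 ≈ 10761650 black pixels.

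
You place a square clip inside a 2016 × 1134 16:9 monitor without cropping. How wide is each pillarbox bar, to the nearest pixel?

Since 1.000 < 1.778, the clip is height-limited.
Content width = 1134 × 1/1 ≈ 1134.00 px.
Leftover width: 2016 − 1134.00 = 882.00 px → 441.00 each side.

441 px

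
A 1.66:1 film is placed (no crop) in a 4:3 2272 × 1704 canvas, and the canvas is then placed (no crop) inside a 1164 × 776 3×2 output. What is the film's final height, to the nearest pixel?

First fit — 1.66:1 into 2272×1704 spans the width: 2272.00 × 1368.67.
The 4:3 canvas is height-limited in 1164×776, giving 1034.67 × 776.00; scale factor 0.4554.
So the film's height is 1368.67 × 0.4554 ≈ 623.29.

623 px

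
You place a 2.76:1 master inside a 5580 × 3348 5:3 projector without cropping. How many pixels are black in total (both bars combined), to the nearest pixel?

2.76:1 (2.760) > 5:3 (1.667), so the master fills the width.
That makes the image 2021.7391 px tall (5580 / 2.760).
Leftover height: 3348 − 2021.7391 = 1326.2609 px.
Bar area = 1326.2609 × 5580 ≈ 7400536 px.

7400536 pixels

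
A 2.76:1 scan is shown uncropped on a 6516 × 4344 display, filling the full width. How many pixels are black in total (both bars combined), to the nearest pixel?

12922078 pixels

That makes the image 2360.8696 px tall (6516 / 2.760).
4344 − 2360.8696 = 1983.1304 px of bars.
Across the 6516-px span: 1983.1304 × 6516 ≈ 12922078 px.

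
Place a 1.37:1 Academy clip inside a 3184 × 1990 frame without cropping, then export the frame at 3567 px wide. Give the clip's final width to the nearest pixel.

Fitted into 3184×1990, the clip spans the height; its width is 1990 × 1.370 ≈ 2726.30 px.
Scaling 3184 → 3567 is ×1.1203, so the width becomes 2726.30 × 1.1203 ≈ 3054.24 px.

3054 px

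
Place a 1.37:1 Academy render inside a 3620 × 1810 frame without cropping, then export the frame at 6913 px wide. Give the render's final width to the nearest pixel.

In the 3620×1810 frame the render fills the height: width = 1810 × 1.370 ≈ 2479.70 px.
Scaling 3620 → 6913 is ×1.9097, so the width becomes 2479.70 × 1.9097 ≈ 4735.40 px.

4735 px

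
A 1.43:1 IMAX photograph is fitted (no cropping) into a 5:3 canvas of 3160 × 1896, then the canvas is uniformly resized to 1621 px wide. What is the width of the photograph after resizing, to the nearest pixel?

Fitted into 3160×1896, the photograph spans the height; its width is 1896 × 1.430 ≈ 2711.28 px.
The frame scales by 1621/3160 = 0.5130; 2711.28 × 0.5130 ≈ 1390.82 px.

1391 px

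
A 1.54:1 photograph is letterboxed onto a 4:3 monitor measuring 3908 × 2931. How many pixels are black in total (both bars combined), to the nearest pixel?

1537164 pixels

Since 1.540 > 1.333, the photograph is width-limited.
The photograph is 3908 / 1.540 ≈ 2537.6623 px tall.
Leftover height: 2931 − 2537.6623 = 393.3377 px.
That's 393.3377 × 3908 ≈ 1537164 black pixels.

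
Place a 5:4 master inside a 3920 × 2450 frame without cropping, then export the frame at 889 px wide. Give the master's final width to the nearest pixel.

695 px

In the 3920×2450 frame the master fills the height: width = 2450 × 5/4 ≈ 3062.50 px.
The frame scales by 889/3920 = 0.2268; 3062.50 × 0.2268 ≈ 694.53 px.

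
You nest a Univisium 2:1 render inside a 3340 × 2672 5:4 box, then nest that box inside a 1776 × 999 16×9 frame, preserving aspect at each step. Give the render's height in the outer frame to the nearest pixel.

624 px

Inside the 3340×2672 canvas the render is width-limited at 3340.00 × 1670.00.
Second fit — the 5:4 canvas into 1776×999 spans the height: 1248.75 × 999.00 (×0.3739 from 3340×2672).
So the render's height is 1670.00 × 0.3739 ≈ 624.38.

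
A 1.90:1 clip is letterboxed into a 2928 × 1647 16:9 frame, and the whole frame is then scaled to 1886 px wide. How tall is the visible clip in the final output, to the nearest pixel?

In the 2928×1647 frame the clip fills the width: height = 2928 / 1.900 ≈ 1541.05 px.
The frame scales by 1886/2928 = 0.6441; 1541.05 × 0.6441 ≈ 992.63 px.

993 px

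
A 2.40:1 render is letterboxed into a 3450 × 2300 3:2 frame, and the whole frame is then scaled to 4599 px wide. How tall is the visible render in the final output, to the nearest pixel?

Fitted into 3450×2300, the render spans the width; its height is 3450 / 2.400 ≈ 1437.50 px.
Scaling 3450 → 4599 is ×1.3330, so the height becomes 1437.50 × 1.3330 ≈ 1916.25 px.

1916 px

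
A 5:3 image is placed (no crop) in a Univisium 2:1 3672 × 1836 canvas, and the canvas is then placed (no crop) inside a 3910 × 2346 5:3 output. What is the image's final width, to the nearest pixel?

5:3 in 3672×1836: fills the height, so the image is 3060.00 × 1836.00.
The Univisium 2:1 canvas is width-limited in 3910×2346, giving 3910.00 × 1955.00; scale factor 1.0648.
So the image's width is 3060.00 × 1.0648 ≈ 3258.33.

3258 px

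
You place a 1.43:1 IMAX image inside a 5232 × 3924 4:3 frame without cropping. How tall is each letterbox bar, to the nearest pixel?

1.43:1 IMAX (1.430) > 4:3 (1.333), so the image fills the width.
That makes the image 3658.74 px tall (5232 / 1.430).
3924 − 3658.74 = 265.26 px of bars (132.63 each).

133 px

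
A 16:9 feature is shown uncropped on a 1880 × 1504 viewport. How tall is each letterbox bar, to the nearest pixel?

16:9 (1.778) > 5:4 (1.250), so the feature fills the width.
The feature is 1880 × 9/16 ≈ 1057.50 px tall.
1504 − 1057.50 = 446.50 px of bars (223.25 each).

223 px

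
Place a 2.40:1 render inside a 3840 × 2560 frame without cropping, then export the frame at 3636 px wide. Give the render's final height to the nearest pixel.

Fitted into 3840×2560, the render spans the width; its height is 3840 / 2.400 ≈ 1600.00 px.
Resizing to 3636 px wide multiplies everything by 0.9469: 1600.00 → 1515.00 px.

1515 px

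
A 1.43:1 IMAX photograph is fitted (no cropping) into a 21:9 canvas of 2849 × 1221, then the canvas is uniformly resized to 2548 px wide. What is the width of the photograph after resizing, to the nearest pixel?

1562 px

In the 2849×1221 frame the photograph fills the height: width = 1221 × 1.430 ≈ 1746.03 px.
The frame scales by 2548/2849 = 0.8943; 1746.03 × 0.8943 ≈ 1561.56 px.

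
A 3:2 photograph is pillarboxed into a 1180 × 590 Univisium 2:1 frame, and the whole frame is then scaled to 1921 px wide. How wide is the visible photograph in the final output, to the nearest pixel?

1441 px

Fitted into 1180×590, the photograph spans the height; its width is 590 × 3/2 ≈ 885.00 px.
Scaling 1180 → 1921 is ×1.6280, so the width becomes 885.00 × 1.6280 ≈ 1440.75 px.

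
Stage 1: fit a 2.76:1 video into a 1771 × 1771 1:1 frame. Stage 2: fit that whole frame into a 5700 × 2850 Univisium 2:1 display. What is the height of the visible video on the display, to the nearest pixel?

First fit — 2.76:1 into 1771×1771 spans the width: 1771.00 × 641.67.
1:1 in 5700×2850: fills the height, so the intermediate becomes 2850.00 × 2850.00 — a scale of ×1.6093.
So the video's height is 641.67 × 1.6093 ≈ 1032.61.

1033 px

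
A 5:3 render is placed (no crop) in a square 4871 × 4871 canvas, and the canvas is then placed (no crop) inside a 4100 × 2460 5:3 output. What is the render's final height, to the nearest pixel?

1476 px

5:3 in 4871×4871: fills the width, so the render is 4871.00 × 2922.60.
square in 4100×2460: fills the height, so the intermediate becomes 2460.00 × 2460.00 — a scale of ×0.5050.
The render scales with it: height 2922.60 × 0.5050 ≈ 1476.00.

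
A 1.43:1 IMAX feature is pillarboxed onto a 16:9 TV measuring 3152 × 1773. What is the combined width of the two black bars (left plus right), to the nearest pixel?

617 px

1.43:1 IMAX is narrower than 16:9, so it spans the full height.
The feature is 1773 × 1.430 ≈ 2535.39 px wide.
Leftover width: 3152 − 2535.39 = 616.61 px.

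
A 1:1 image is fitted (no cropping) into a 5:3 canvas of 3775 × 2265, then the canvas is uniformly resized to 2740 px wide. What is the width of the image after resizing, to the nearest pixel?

1644 px

At 3775×2265 the image is height-limited, so width = 2265 × 1/1 ≈ 2265.00 px.
Scaling 3775 → 2740 is ×0.7258, so the width becomes 2265.00 × 0.7258 ≈ 1644.00 px.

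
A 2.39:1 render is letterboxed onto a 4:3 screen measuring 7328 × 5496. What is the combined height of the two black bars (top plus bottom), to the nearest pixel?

2430 px

2.39:1 (2.390) > 4:3 (1.333), so the render fills the width.
Content height = 7328 / 2.390 ≈ 3066.11 px.
5496 − 3066.11 = 2429.89 px of bars.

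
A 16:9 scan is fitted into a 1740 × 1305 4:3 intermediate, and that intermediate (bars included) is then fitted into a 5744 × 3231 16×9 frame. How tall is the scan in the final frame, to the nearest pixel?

Inside the 1740×1305 canvas the scan is width-limited at 1740.00 × 978.75.
The 4:3 canvas is height-limited in 5744×3231, giving 4308.00 × 3231.00; scale factor 2.4759.
So the scan's height is 978.75 × 2.4759 ≈ 2423.25.

2423 px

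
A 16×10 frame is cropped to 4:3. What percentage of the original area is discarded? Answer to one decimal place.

The height stays; only width is cut (since 4:3 is narrower than 16×10).
(1.333)/(1.600) ≈ 0.833 of the area survives, leaving 16.67% discarded.

16.7%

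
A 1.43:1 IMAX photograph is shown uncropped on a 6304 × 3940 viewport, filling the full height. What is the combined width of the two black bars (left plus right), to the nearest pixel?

Content width = 3940 × 1.430 ≈ 5634.20 px.
Leftover width: 6304 − 5634.20 = 669.80 px.

670 px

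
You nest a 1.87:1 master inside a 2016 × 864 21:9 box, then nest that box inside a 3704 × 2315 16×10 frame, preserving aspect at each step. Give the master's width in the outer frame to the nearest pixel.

2968 px

Inside the 2016×864 canvas the master is height-limited at 1615.68 × 864.00.
Second fit — the 21:9 canvas into 3704×2315 spans the width: 3704.00 × 1587.43 (×1.8373 from 2016×864).
The master scales with it: width 1615.68 × 1.8373 ≈ 2968.49.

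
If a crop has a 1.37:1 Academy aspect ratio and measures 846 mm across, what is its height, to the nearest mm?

Height = 846 / 1.370 = 617.52.

618 mm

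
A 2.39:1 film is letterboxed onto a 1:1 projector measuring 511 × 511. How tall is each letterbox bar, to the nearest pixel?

2.39:1 (2.390) > 1:1 (1.000), so the film fills the width.
The film is 511 / 2.390 ≈ 213.81 px tall.
Leftover height: 511 − 213.81 = 297.19 px → 148.60 each side.

149 px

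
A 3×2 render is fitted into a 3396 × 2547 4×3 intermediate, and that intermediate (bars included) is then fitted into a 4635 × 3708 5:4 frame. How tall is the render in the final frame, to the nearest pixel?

3090 px

3×2 in 3396×2547: fills the width, so the render is 3396.00 × 2264.00.
The 4×3 canvas is width-limited in 4635×3708, giving 4635.00 × 3476.25; scale factor 1.3648.
The render scales with it: height 2264.00 × 1.3648 ≈ 3090.00.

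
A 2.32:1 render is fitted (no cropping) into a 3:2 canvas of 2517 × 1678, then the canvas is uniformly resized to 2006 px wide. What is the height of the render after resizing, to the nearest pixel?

865 px

At 2517×1678 the render is width-limited, so height = 2517 / 2.320 ≈ 1084.91 px.
Resizing to 2006 px wide multiplies everything by 0.7970: 1084.91 → 864.66 px.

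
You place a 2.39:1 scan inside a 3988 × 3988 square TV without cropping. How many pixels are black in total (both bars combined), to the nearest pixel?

Since 2.390 > 1.000, the scan is width-limited.
Content height = 3988 / 2.390 ≈ 1668.6192 px.
Leftover height: 3988 − 1668.6192 = 2319.3808 px.
That's 2319.3808 × 3988 ≈ 9249690 black pixels.

9249690 pixels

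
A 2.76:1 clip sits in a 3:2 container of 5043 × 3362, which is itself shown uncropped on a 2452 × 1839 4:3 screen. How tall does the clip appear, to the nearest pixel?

888 px

First fit — 2.76:1 into 5043×3362 spans the width: 5043.00 × 1827.17.
The 3:2 canvas is width-limited in 2452×1839, giving 2452.00 × 1634.67; scale factor 0.4862.
The clip scales with it: height 1827.17 × 0.4862 ≈ 888.41.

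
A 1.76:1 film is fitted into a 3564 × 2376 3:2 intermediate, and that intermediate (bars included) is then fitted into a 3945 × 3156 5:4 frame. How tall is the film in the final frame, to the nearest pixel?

2241 px

Inside the 3564×2376 canvas the film is width-limited at 3564.00 × 2025.00.
Second fit — the 3:2 canvas into 3945×3156 spans the width: 3945.00 × 2630.00 (×1.1069 from 3564×2376).
The film scales with it: height 2025.00 × 1.1069 ≈ 2241.48.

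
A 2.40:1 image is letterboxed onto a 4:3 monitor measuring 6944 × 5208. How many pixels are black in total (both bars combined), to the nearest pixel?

2.40:1 is wider than 4:3, so it spans the full width.
That makes the image 2893.3333 px tall (6944 / 2.400).
5208 − 2893.3333 = 2314.6667 px of bars.
That's 2314.6667 × 6944 ≈ 16073045 black pixels.

16073045 pixels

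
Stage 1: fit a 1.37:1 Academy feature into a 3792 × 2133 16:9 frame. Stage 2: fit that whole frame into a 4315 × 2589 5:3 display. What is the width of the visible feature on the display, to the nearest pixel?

3325 px

First fit — 1.37:1 Academy into 3792×2133 spans the height: 2922.21 × 2133.00.
16:9 in 4315×2589: fills the width, so the intermediate becomes 4315.00 × 2427.19 — a scale of ×1.1379.
So the feature's width is 2922.21 × 1.1379 ≈ 3325.25.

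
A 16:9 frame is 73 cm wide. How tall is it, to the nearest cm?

73 / 16 × 9 = 41.06.

41 cm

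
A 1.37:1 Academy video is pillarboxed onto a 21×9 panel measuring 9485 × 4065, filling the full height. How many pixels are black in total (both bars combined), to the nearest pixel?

15918337 pixels

Content width = 4065 × 1.370 ≈ 5569.0500 px.
9485 − 5569.0500 = 3915.9500 px of bars.
That's 3915.9500 × 4065 ≈ 15918337 black pixels.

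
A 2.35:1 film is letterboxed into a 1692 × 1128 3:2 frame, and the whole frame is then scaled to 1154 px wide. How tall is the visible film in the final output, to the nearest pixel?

491 px

Fitted into 1692×1128, the film spans the width; its height is 1692 / 2.350 ≈ 720.00 px.
Scaling 1692 → 1154 is ×0.6820, so the height becomes 720.00 × 0.6820 ≈ 491.06 px.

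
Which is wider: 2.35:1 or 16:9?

2.35 and 16:9 = 1.778; 2.35 > 1.778.

2.35:1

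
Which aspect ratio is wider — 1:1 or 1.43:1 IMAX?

1 and 1.43; 1.43 > 1.

1.43:1 IMAX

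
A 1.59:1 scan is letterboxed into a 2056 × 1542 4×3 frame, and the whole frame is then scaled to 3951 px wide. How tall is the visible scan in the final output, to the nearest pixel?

At 2056×1542 the scan is width-limited, so height = 2056 / 1.590 ≈ 1293.08 px.
Resizing to 3951 px wide multiplies everything by 1.9217: 1293.08 → 2484.91 px.

2485 px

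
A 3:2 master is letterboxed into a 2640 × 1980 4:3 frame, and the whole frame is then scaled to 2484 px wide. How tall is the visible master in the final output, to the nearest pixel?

Fitted into 2640×1980, the master spans the width; its height is 2640 × 2/3 ≈ 1760.00 px.
Resizing to 2484 px wide multiplies everything by 0.9409: 1760.00 → 1656.00 px.

1656 px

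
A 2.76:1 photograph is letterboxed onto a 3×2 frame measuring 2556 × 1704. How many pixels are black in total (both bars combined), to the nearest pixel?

1988346 pixels

2.76:1 is wider than 3×2, so it spans the full width.
Content height = 2556 / 2.760 ≈ 926.0870 px.
Leftover height: 1704 − 926.0870 = 777.9130 px.
Across the 2556-px span: 777.9130 × 2556 ≈ 1988346 px.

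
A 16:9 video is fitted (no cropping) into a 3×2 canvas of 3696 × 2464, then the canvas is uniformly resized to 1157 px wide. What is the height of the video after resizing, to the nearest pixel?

651 px

In the 3696×2464 frame the video fills the width: height = 3696 × 9/16 ≈ 2079.00 px.
Scaling 3696 → 1157 is ×0.3130, so the height becomes 2079.00 × 0.3130 ≈ 650.81 px.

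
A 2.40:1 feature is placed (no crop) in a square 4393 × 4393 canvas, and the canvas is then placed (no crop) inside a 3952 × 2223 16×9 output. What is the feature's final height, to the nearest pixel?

926 px

Inside the 4393×4393 canvas the feature is width-limited at 4393.00 × 1830.42.
Second fit — the square canvas into 3952×2223 spans the height: 2223.00 × 2223.00 (×0.5060 from 4393×4393).
So the feature's height is 1830.42 × 0.5060 ≈ 926.25.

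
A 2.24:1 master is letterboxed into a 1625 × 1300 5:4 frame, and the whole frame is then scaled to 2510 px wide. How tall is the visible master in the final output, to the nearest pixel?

1121 px

At 1625×1300 the master is width-limited, so height = 1625 / 2.240 ≈ 725.45 px.
Resizing to 2510 px wide multiplies everything by 1.5446: 725.45 → 1120.54 px.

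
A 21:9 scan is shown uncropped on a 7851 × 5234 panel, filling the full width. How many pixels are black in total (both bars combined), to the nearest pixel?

That makes the image 3364.7143 px tall (7851 × 9/21).
Black = 5234 − 3364.7143 = 1869.2857 px.
Across the 7851-px span: 1869.2857 × 7851 ≈ 14675762 px.

14675762 pixels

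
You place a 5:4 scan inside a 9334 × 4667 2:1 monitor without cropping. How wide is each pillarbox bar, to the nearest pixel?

1750 px

5:4 is narrower than 2:1, so it spans the full height.
The scan is 4667 × 5/4 ≈ 5833.75 px wide.
Leftover width: 9334 − 5833.75 = 3500.25 px → 1750.12 each side.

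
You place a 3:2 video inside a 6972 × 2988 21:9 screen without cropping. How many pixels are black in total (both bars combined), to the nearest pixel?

Since 1.500 < 2.333, the video is height-limited.
Content width = 2988 × 3/2 ≈ 4482.0000 px.
Leftover width: 6972 − 4482.0000 = 2490.0000 px.
That's 2490.0000 × 2988 ≈ 7440120 black pixels.

7440120 pixels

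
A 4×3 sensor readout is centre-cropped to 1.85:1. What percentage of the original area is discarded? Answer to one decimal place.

1.85:1 is wider than 4×3, so the crop keeps the full width and trims the height.
(1.333)/(1.850) ≈ 0.721 of the area survives, leaving 27.93% discarded.

27.9%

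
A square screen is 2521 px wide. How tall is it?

2521·1/1 = 2521.

2521 px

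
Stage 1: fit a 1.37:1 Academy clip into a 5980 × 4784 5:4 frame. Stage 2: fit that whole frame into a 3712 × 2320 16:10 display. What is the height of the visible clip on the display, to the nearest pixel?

2117 px

First fit — 1.37:1 Academy into 5980×4784 spans the width: 5980.00 × 4364.96.
5:4 in 3712×2320: fills the height, so the intermediate becomes 2900.00 × 2320.00 — a scale of ×0.4849.
Applying the same ×0.4849: 4364.96 → 2116.79.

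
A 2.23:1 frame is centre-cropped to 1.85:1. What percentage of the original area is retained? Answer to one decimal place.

83.0%

Going from 2.23:1 to 1.85:1 means cutting width while keeping height.
Area ratio = (1.850)/(2.230) = 82.96% retained.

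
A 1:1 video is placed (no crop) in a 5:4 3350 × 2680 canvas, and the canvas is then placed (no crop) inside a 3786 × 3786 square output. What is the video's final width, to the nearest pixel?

3029 px

1:1 in 3350×2680: fills the height, so the video is 2680.00 × 2680.00.
Second fit — the 5:4 canvas into 3786×3786 spans the width: 3786.00 × 3028.80 (×1.1301 from 3350×2680).
The video scales with it: width 2680.00 × 1.1301 ≈ 3028.80.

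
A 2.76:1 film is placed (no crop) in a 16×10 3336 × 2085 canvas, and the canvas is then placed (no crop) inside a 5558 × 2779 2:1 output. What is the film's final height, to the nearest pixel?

1611 px

Inside the 3336×2085 canvas the film is width-limited at 3336.00 × 1208.70.
16×10 in 5558×2779: fills the height, so the intermediate becomes 4446.40 × 2779.00 — a scale of ×1.3329.
Applying the same ×1.3329: 1208.70 → 1611.01.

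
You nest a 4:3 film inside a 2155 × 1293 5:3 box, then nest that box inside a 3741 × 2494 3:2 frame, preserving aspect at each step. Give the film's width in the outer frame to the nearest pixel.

2993 px

4:3 in 2155×1293: fills the height, so the film is 1724.00 × 1293.00.
Second fit — the 5:3 canvas into 3741×2494 spans the width: 3741.00 × 2244.60 (×1.7360 from 2155×1293).
So the film's width is 1724.00 × 1.7360 ≈ 2992.80.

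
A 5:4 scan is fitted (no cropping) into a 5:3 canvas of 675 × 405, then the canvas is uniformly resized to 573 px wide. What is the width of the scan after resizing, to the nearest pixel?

Fitted into 675×405, the scan spans the height; its width is 405 × 5/4 ≈ 506.25 px.
Resizing to 573 px wide multiplies everything by 0.8489: 506.25 → 429.75 px.

430 px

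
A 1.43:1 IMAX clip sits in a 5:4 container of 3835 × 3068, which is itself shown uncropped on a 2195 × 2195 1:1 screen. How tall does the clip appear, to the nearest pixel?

First fit — 1.43:1 IMAX into 3835×3068 spans the width: 3835.00 × 2681.82.
5:4 in 2195×2195: fills the width, so the intermediate becomes 2195.00 × 1756.00 — a scale of ×0.5724.
So the clip's height is 2681.82 × 0.5724 ≈ 1534.97.

1535 px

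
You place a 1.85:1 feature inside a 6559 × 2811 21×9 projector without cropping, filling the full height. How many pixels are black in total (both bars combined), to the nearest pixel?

That makes the image 5200.3500 px wide (2811 × 1.850).
6559 − 5200.3500 = 1358.6500 px of bars.
Across the 2811-px span: 1358.6500 × 2811 ≈ 3819165 px.

3819165 pixels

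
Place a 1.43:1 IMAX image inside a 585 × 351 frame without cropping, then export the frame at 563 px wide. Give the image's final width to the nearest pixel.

In the 585×351 frame the image fills the height: width = 351 × 1.430 ≈ 501.93 px.
The frame scales by 563/585 = 0.9624; 501.93 × 0.9624 ≈ 483.05 px.

483 px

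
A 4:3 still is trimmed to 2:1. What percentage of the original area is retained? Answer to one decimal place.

66.7%

The width stays; only height is cut (since 2:1 is wider than 4:3).
Area ratio = (1.333)/(2.000) = 66.67% retained.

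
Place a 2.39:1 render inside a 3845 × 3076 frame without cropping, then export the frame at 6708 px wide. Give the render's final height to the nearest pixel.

Fitted into 3845×3076, the render spans the width; its height is 3845 / 2.390 ≈ 1608.79 px.
Scaling 3845 → 6708 is ×1.7446, so the height becomes 1608.79 × 1.7446 ≈ 2806.69 px.

2807 px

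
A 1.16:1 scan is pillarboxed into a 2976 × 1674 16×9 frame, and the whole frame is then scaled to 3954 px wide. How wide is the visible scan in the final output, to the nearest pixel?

2580 px

At 2976×1674 the scan is height-limited, so width = 1674 × 1.160 ≈ 1941.84 px.
Scaling 2976 → 3954 is ×1.3286, so the width becomes 1941.84 × 1.3286 ≈ 2579.99 px.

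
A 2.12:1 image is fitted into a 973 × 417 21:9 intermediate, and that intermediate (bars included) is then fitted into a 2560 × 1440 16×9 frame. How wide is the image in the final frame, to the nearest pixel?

2326 px

First fit — 2.12:1 into 973×417 spans the height: 884.04 × 417.00.
The 21:9 canvas is width-limited in 2560×1440, giving 2560.00 × 1097.14; scale factor 2.6310.
Applying the same ×2.6310: 884.04 → 2325.94.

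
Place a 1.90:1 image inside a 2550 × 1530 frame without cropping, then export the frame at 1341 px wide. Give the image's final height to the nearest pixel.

In the 2550×1530 frame the image fills the width: height = 2550 / 1.900 ≈ 1342.11 px.
The frame scales by 1341/2550 = 0.5259; 1342.11 × 0.5259 ≈ 705.79 px.

706 px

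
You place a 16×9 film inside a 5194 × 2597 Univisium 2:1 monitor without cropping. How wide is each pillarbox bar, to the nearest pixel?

289 px

Since 1.778 < 2.000, the film is height-limited.
Content width = 2597 × 16/9 ≈ 4616.89 px.
Leftover width: 5194 − 4616.89 = 577.11 px → 288.56 each side.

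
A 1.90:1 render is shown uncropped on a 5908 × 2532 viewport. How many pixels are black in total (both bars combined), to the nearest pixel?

1.90:1 is narrower than 21×9, so it spans the full height.
The render is 2532 × 1.900 ≈ 4810.8000 px wide.
Leftover width: 5908 − 4810.8000 = 1097.2000 px.
Across the 2532-px span: 1097.2000 × 2532 ≈ 2778110 px.

2778110 pixels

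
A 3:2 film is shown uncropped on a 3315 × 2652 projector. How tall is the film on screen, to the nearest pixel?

Since 1.500 > 1.250, the film is width-limited.
That makes the image 2210.00 px tall (3315 × 2/3).

2210 px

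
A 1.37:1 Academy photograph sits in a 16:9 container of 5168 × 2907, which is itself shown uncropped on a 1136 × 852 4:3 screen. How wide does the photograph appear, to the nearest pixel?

Inside the 5168×2907 canvas the photograph is height-limited at 3982.59 × 2907.00.
The 16:9 canvas is width-limited in 1136×852, giving 1136.00 × 639.00; scale factor 0.2198.
So the photograph's width is 3982.59 × 0.2198 ≈ 875.43.

875 px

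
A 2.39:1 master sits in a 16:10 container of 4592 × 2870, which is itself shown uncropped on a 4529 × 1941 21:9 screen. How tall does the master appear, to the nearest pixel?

1299 px

2.39:1 in 4592×2870: fills the width, so the master is 4592.00 × 1921.34.
16:10 in 4529×1941: fills the height, so the intermediate becomes 3105.60 × 1941.00 — a scale of ×0.6763.
The master scales with it: height 1921.34 × 0.6763 ≈ 1299.41.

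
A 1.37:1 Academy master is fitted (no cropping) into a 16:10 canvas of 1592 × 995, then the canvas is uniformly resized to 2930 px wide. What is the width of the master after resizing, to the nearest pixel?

2509 px

Fitted into 1592×995, the master spans the height; its width is 995 × 1.370 ≈ 1363.15 px.
The frame scales by 2930/1592 = 1.8405; 1363.15 × 1.8405 ≈ 2508.81 px.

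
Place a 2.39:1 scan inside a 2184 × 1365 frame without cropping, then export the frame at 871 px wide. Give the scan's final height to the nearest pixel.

364 px

In the 2184×1365 frame the scan fills the width: height = 2184 / 2.390 ≈ 913.81 px.
The frame scales by 871/2184 = 0.3988; 913.81 × 0.3988 ≈ 364.44 px.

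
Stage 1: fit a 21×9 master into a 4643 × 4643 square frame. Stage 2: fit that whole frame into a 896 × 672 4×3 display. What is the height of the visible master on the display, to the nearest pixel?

21×9 in 4643×4643: fills the width, so the master is 4643.00 × 1989.86.
The square canvas is height-limited in 896×672, giving 672.00 × 672.00; scale factor 0.1447.
So the master's height is 1989.86 × 0.1447 ≈ 288.00.

288 px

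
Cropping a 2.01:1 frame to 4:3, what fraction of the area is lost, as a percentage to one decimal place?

4:3 is narrower than 2.01:1, so the crop keeps the full height and trims the width.
Area ratio = (1.333)/(2.010) = 66.33%; the remaining 33.67% is cropped out.

33.7%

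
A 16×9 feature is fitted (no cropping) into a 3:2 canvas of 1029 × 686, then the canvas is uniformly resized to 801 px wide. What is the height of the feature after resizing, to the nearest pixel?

In the 1029×686 frame the feature fills the width: height = 1029 × 9/16 ≈ 578.81 px.
The frame scales by 801/1029 = 0.7784; 578.81 × 0.7784 ≈ 450.56 px.

451 px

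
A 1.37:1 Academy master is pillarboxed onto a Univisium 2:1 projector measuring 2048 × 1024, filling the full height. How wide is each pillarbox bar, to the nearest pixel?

That makes the image 1402.88 px wide (1024 × 1.370).
2048 − 1402.88 = 645.12 px of bars (322.56 each).

323 px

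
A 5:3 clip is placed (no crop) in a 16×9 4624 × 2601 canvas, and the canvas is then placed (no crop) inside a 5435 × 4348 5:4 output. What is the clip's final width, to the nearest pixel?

5095 px

5:3 in 4624×2601: fills the height, so the clip is 4335.00 × 2601.00.
16×9 in 5435×4348: fills the width, so the intermediate becomes 5435.00 × 3057.19 — a scale of ×1.1754.
So the clip's width is 4335.00 × 1.1754 ≈ 5095.31.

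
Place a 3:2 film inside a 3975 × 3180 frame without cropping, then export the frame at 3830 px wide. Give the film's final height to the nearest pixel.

2553 px

In the 3975×3180 frame the film fills the width: height = 3975 × 2/3 ≈ 2650.00 px.
Resizing to 3830 px wide multiplies everything by 0.9635: 2650.00 → 2553.33 px.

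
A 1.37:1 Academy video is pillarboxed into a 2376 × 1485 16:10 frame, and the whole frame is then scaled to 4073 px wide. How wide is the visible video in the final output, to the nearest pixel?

3488 px

In the 2376×1485 frame the video fills the height: width = 1485 × 1.370 ≈ 2034.45 px.
Resizing to 4073 px wide multiplies everything by 1.7142: 2034.45 → 3487.51 px.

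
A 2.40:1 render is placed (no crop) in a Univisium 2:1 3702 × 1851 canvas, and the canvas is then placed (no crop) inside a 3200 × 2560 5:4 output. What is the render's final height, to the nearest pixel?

1333 px

2.40:1 in 3702×1851: fills the width, so the render is 3702.00 × 1542.50.
Second fit — the Univisium 2:1 canvas into 3200×2560 spans the width: 3200.00 × 1600.00 (×0.8644 from 3702×1851).
Applying the same ×0.8644: 1542.50 → 1333.33.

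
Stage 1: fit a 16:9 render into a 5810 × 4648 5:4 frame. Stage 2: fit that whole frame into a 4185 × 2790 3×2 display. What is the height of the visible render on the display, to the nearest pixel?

Inside the 5810×4648 canvas the render is width-limited at 5810.00 × 3268.12.
5:4 in 4185×2790: fills the height, so the intermediate becomes 3487.50 × 2790.00 — a scale of ×0.6003.
Applying the same ×0.6003: 3268.12 → 1961.72.

1962 px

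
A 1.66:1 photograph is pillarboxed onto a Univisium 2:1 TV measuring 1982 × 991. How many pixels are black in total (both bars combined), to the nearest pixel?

1.66:1 (1.660) < Univisium 2:1 (2.000), so the photograph fills the height.
Content width = 991 × 1.660 ≈ 1645.0600 px.
Leftover width: 1982 − 1645.0600 = 336.9400 px.
Across the 991-px span: 336.9400 × 991 ≈ 333908 px.

333908 pixels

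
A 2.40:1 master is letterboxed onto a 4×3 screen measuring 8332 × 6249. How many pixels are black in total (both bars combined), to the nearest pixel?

Since 2.400 > 1.333, the master is width-limited.
That makes the image 3471.6667 px tall (8332 / 2.400).
Leftover height: 6249 − 3471.6667 = 2777.3333 px.
Across the 8332-px span: 2777.3333 × 8332 ≈ 23140741 px.

23140741 pixels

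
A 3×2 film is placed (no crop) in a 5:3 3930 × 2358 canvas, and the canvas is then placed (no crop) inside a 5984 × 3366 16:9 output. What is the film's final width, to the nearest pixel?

5049 px

First fit — 3×2 into 3930×2358 spans the height: 3537.00 × 2358.00.
The 5:3 canvas is height-limited in 5984×3366, giving 5610.00 × 3366.00; scale factor 1.4275.
The film scales with it: width 3537.00 × 1.4275 ≈ 5049.00.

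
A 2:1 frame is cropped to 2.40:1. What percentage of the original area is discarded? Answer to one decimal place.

Going from 2:1 to 2.40:1 means cutting height while keeping width.
(2.000)/(2.400) ≈ 0.833 of the area survives, leaving 16.67% discarded.

16.7%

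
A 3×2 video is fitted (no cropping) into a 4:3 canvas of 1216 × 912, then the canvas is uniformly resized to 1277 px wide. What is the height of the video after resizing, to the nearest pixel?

In the 1216×912 frame the video fills the width: height = 1216 × 2/3 ≈ 810.67 px.
The frame scales by 1277/1216 = 1.0502; 810.67 × 1.0502 ≈ 851.33 px.

851 px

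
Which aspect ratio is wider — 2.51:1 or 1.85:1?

2.51 and 1.85; 2.51 > 1.85.

2.51:1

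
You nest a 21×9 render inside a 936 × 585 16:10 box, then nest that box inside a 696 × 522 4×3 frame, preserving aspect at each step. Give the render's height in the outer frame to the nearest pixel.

298 px

First fit — 21×9 into 936×585 spans the width: 936.00 × 401.14.
Second fit — the 16:10 canvas into 696×522 spans the width: 696.00 × 435.00 (×0.7436 from 936×585).
The render scales with it: height 401.14 × 0.7436 ≈ 298.29.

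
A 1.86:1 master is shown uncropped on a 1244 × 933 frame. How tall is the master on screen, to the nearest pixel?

Since 1.860 > 1.333, the master is width-limited.
That makes the image 668.82 px tall (1244 / 1.860).

669 px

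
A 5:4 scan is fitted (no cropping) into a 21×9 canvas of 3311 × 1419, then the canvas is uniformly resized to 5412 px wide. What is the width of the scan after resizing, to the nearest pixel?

In the 3311×1419 frame the scan fills the height: width = 1419 × 5/4 ≈ 1773.75 px.
Scaling 3311 → 5412 is ×1.6346, so the width becomes 1773.75 × 1.6346 ≈ 2899.29 px.

2899 px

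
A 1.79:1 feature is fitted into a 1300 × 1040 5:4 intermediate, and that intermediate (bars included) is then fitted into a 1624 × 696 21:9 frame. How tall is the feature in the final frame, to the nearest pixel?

486 px

Inside the 1300×1040 canvas the feature is width-limited at 1300.00 × 726.26.
5:4 in 1624×696: fills the height, so the intermediate becomes 870.00 × 696.00 — a scale of ×0.6692.
Applying the same ×0.6692: 726.26 → 486.03.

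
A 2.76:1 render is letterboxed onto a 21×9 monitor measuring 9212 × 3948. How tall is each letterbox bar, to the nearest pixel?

Since 2.760 > 2.333, the render is width-limited.
Content height = 9212 / 2.760 ≈ 3337.68 px.
3948 − 3337.68 = 610.32 px of bars (305.16 each).

305 px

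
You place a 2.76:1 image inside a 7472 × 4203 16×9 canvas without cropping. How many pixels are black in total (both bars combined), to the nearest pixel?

11176271 pixels

Since 2.760 > 1.778, the image is width-limited.
That makes the image 2707.2464 px tall (7472 / 2.760).
Leftover height: 4203 − 2707.2464 = 1495.7536 px.
Across the 7472-px span: 1495.7536 × 7472 ≈ 11176271 px.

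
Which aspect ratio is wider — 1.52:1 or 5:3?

1.52 and 5:3 = 1.667; 1.667 > 1.52.

5:3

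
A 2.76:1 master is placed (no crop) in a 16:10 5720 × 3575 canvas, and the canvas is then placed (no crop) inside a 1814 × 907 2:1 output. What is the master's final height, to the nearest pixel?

First fit — 2.76:1 into 5720×3575 spans the width: 5720.00 × 2072.46.
Second fit — the 16:10 canvas into 1814×907 spans the height: 1451.20 × 907.00 (×0.2537 from 5720×3575).
So the master's height is 2072.46 × 0.2537 ≈ 525.80.

526 px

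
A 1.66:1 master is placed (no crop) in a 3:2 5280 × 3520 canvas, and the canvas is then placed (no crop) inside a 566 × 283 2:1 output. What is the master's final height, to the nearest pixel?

256 px

1.66:1 in 5280×3520: fills the width, so the master is 5280.00 × 3180.72.
Second fit — the 3:2 canvas into 566×283 spans the height: 424.50 × 283.00 (×0.0804 from 5280×3520).
So the master's height is 3180.72 × 0.0804 ≈ 255.72.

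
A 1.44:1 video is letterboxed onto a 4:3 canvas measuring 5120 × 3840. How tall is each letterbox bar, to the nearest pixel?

1.44:1 is wider than 4:3, so it spans the full width.
Content height = 5120 / 1.440 ≈ 3555.56 px.
Leftover height: 3840 − 3555.56 = 284.44 px → 142.22 each side.

142 px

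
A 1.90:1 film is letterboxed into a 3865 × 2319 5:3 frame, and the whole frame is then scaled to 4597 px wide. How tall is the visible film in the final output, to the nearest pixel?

2419 px

In the 3865×2319 frame the film fills the width: height = 3865 / 1.900 ≈ 2034.21 px.
Scaling 3865 → 4597 is ×1.1894, so the height becomes 2034.21 × 1.1894 ≈ 2419.47 px.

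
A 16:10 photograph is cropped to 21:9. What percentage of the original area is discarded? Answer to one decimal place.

31.4%

Going from 16:10 to 21:9 means cutting height while keeping width.
Fraction kept = (1.600)/(2.333) ≈ 68.57%, so 31.43% is lost.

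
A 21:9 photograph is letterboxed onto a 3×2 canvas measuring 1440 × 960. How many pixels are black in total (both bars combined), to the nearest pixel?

21:9 is wider than 3×2, so it spans the full width.
That makes the image 617.1429 px tall (1440 × 9/21).
960 − 617.1429 = 342.8571 px of bars.
That's 342.8571 × 1440 ≈ 493714 black pixels.

493714 pixels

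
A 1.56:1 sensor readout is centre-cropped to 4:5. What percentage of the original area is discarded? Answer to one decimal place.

48.7%

Going from 1.56:1 to 4:5 means cutting width while keeping height.
(0.800)/(1.560) ≈ 0.513 of the area survives, leaving 48.72% discarded.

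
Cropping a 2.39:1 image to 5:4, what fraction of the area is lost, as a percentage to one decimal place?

The height stays; only width is cut (since 5:4 is narrower than 2.39:1).
Area ratio = (1.250)/(2.390) = 52.30%; the remaining 47.70% is cropped out.

47.7%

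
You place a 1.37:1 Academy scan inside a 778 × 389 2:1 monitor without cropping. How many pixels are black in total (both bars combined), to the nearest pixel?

1.37:1 Academy (1.370) < 2:1 (2.000), so the scan fills the height.
Content width = 389 × 1.370 ≈ 532.9300 px.
Black = 778 − 532.9300 = 245.0700 px.
That's 245.0700 × 389 ≈ 95332 black pixels.

95332 pixels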